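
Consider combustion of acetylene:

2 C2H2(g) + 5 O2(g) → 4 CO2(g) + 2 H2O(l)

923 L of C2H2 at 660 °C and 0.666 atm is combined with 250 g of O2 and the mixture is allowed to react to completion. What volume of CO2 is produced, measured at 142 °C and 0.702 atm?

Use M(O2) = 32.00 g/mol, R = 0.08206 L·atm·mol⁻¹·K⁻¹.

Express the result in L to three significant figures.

n(C2H2) = PV/RT = (0.666 × 923) / (0.08206 × 933.15) = 8.028 mol
n(O2) = 250 / 32.00 = 7.812 mol
For 8.028 mol C2H2, stoichiometry requires (5/2) × 8.028 = 20.07 mol O2; 7.812 mol is available, so O2 is limiting.
n(CO2) = (4/5) × 7.812 = 6.250 mol
V(CO2) = nRT/P = 6.250 × 0.08206 × 415.15 / 0.702 = 303.3 L

303 L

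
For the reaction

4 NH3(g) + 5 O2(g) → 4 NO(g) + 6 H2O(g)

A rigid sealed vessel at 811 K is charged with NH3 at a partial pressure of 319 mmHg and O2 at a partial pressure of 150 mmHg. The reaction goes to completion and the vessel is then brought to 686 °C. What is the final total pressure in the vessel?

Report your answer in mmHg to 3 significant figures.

590 mmHg

At constant V, partial pressures at 811 K are proportional to moles, so apply stoichiometry directly to pressures.
P(O2) required for 319 mmHg of NH3 = (5/4) × 319 = 398.8 mmHg; available 150 mmHg, so O2 is limiting.
P(NH3) remaining = 319 − (4/5) × 150 = 199.0 mmHg
P(gaseous products) = (4+6)/5 × 150 = 300.0 mmHg
P_total at 811 K = 199.0 + 300.0 = 499.0 mmHg
Scaling to 686 °C: P = 499.0 × 959.15/811 = 590.2 mmHg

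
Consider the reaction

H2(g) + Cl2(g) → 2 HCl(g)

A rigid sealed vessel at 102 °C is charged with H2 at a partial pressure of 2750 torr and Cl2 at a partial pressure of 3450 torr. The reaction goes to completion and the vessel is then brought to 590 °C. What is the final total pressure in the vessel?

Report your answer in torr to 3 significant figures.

14300 torr

At constant V, partial pressures at 102 °C are proportional to moles, so apply stoichiometry directly to pressures.
P(Cl2) required for 2750 torr of H2 = (1/1) × 2750 = 2750 torr; available 3450 torr, so H2 is limiting.
P(Cl2) remaining = 3450 − (1/1) × 2750 = 700.0 torr
P(gaseous products) = (2)/1 × 2750 = 5500 torr
P_total at 102 °C = 700.0 + 5500 = 6200 torr
Scaling to 590 °C: P = 6200 × 863.15/375.15 = 14270 torr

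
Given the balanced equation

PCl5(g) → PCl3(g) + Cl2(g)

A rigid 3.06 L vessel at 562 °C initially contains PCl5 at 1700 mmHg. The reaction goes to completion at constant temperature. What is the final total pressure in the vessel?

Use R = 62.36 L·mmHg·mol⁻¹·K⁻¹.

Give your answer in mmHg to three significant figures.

3400 mmHg

At constant T and V, P ∝ n(gas): 1 mol gas → 2 mol gas.
P_final = (2/1) × 1700 = 3400 mmHg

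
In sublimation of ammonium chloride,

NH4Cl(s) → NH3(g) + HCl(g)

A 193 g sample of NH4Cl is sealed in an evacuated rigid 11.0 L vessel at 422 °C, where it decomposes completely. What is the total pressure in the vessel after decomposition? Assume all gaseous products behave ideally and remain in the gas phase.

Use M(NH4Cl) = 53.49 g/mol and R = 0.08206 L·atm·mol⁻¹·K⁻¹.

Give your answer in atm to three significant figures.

37.4 atm

n(NH4Cl) = 193 / 53.49 = 3.608 mol
n(gas produced) = (2/1) × 3.608 = 7.216 mol
P = nRT/V = 7.216 × 0.08206 × 695.15 / 11.0 = 37.42 atm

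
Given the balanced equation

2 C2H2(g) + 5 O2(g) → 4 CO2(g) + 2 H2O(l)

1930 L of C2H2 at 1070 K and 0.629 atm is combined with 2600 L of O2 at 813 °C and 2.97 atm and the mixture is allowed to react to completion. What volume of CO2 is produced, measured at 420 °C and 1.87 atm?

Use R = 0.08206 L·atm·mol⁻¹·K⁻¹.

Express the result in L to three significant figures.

n(C2H2) = PV/RT = (0.629 × 1930) / (0.08206 × 1070) = 13.83 mol
n(O2) = PV/RT = (2.97 × 2600) / (0.08206 × 1086.15) = 86.64 mol
For 13.83 mol C2H2, stoichiometry requires (5/2) × 13.83 = 34.58 mol O2; 86.64 mol is available, so C2H2 is limiting.
n(CO2) = (4/2) × 13.83 = 27.66 mol
V(CO2) = nRT/P = 27.66 × 0.08206 × 693.15 / 1.87 = 841.3 L

841 L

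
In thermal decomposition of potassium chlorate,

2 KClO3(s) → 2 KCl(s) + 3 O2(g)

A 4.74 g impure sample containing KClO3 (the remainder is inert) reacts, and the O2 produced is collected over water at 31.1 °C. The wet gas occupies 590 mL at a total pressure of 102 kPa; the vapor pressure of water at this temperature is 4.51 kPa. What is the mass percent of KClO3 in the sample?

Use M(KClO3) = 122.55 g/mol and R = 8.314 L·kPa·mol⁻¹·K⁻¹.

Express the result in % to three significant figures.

39.2 %

P(O2) = 102 − 4.51 = 97.49 kPa
n(O2) = PV/RT = (97.49 × 0.5900) / (8.314 × 304.25) = 0.02274 mol
n(KClO3) = (2/3) × 0.02274 = 0.01516 mol
m(KClO3) = 0.01516 × 122.55 = 1.858 g
%KClO3 = 1.858 / 4.74 × 100 = 39.20%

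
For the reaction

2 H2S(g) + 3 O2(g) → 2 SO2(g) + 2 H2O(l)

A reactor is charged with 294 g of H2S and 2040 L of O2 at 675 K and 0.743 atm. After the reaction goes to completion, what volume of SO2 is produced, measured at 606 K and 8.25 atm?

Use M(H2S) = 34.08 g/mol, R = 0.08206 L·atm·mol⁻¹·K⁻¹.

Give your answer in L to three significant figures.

n(H2S) = 294 / 34.08 = 8.627 mol
n(O2) = PV/RT = (0.743 × 2040) / (0.08206 × 675) = 27.36 mol
For 8.627 mol H2S, stoichiometry requires (3/2) × 8.627 = 12.94 mol O2; 27.36 mol is available, so H2S is limiting.
n(SO2) = (2/2) × 8.627 = 8.627 mol
V(SO2) = nRT/P = 8.627 × 0.08206 × 606 / 8.25 = 52.00 L

52.0 L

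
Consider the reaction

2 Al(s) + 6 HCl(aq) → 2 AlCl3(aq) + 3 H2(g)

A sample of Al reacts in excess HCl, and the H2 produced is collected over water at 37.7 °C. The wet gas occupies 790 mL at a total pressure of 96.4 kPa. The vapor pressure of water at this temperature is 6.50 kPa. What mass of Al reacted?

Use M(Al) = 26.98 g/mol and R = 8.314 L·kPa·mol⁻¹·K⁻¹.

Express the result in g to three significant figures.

P(H2) = 96.4 − 6.50 = 89.90 kPa
n(H2) = PV/RT = (89.90 × 0.7900) / (8.314 × 310.85) = 0.02748 mol
n(Al) = (2/3) × 0.02748 = 0.01832 mol
m(Al) = 0.01832 × 26.98 = 0.4943 g

0.494 g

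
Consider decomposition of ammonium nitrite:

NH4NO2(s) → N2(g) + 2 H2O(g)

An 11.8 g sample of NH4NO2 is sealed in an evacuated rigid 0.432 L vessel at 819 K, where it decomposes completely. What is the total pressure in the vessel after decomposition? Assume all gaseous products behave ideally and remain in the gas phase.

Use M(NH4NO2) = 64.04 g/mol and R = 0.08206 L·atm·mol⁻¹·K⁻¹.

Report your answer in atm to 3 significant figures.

86.0 atm

n(NH4NO2) = 11.8 / 64.04 = 0.1843 mol
n(gas produced) = (3/1) × 0.1843 = 0.5529 mol
P = nRT/V = 0.5529 × 0.08206 × 819 / 0.432 = 86.02 atm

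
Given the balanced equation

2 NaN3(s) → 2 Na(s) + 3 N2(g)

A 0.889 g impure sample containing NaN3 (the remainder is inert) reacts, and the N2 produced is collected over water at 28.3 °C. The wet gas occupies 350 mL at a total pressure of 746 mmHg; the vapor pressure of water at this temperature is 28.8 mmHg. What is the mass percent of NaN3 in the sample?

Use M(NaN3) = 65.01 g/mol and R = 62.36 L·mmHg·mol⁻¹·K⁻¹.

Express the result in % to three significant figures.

65.1 %

P(N2) = 746 − 28.8 = 717.2 mmHg
n(N2) = PV/RT = (717.2 × 0.3500) / (62.36 × 301.45) = 0.01335 mol
n(NaN3) = (2/3) × 0.01335 = 0.008900 mol
m(NaN3) = 0.008900 × 65.01 = 0.5786 g
%NaN3 = 0.5786 / 0.889 × 100 = 65.08%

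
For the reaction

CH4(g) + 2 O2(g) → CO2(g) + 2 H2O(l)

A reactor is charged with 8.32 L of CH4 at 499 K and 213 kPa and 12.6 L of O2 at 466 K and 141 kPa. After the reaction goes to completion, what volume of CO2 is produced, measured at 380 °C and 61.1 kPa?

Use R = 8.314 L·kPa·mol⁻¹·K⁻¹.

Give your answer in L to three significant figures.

20.4 L

n(CH4) = PV/RT = (213 × 8.32) / (8.314 × 499) = 0.4272 mol
n(O2) = PV/RT = (141 × 12.6) / (8.314 × 466) = 0.4586 mol
For 0.4272 mol CH4, stoichiometry requires (2/1) × 0.4272 = 0.8544 mol O2; 0.4586 mol is available, so O2 is limiting.
n(CO2) = (1/2) × 0.4586 = 0.2293 mol
V(CO2) = nRT/P = 0.2293 × 8.314 × 653.15 / 61.1 = 20.38 L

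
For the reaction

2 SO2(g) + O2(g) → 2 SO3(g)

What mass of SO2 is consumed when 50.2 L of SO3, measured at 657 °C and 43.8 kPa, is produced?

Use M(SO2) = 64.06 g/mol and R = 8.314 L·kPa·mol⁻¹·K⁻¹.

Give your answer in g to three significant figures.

n(SO3) = PV/RT = (43.8 × 50.2) / (8.314 × 930.15) = 0.2843 mol
n(SO2) = (2/2) × 0.2843 = 0.2843 mol
m(SO2) = 0.2843 × 64.06 = 18.21 g

18.2 g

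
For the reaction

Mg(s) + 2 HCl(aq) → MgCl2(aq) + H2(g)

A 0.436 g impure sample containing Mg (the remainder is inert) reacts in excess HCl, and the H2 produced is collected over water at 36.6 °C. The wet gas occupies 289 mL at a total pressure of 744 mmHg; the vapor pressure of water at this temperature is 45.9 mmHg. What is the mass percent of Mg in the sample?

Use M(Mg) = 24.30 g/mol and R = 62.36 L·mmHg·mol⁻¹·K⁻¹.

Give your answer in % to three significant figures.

58.2 %

P(H2) = 744 − 45.9 = 698.1 mmHg
n(H2) = PV/RT = (698.1 × 0.2890) / (62.36 × 309.75) = 0.01044 mol
n(Mg) = (1/1) × 0.01044 = 0.01044 mol
m(Mg) = 0.01044 × 24.30 = 0.2537 g
%Mg = 0.2537 / 0.436 × 100 = 58.19%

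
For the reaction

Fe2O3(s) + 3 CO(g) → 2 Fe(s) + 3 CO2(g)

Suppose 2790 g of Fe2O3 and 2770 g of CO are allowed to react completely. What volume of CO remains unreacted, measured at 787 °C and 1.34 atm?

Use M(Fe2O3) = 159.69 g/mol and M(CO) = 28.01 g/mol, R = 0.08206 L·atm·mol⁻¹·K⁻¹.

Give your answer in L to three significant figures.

n(Fe2O3) = 2790 / 159.69 = 17.47 mol
n(CO) = 2770 / 28.01 = 98.89 mol
For 17.47 mol Fe2O3, stoichiometry requires (3/1) × 17.47 = 52.41 mol CO; 98.89 mol is available, so Fe2O3 is limiting.
n(CO) consumed = (3/1) × 17.47 = 52.41 mol; remaining = 98.89 − 52.41 = 46.48 mol
V(CO) = nRT/P = 46.48 × 0.08206 × 1060.15 / 1.34 = 3018 L

3020 L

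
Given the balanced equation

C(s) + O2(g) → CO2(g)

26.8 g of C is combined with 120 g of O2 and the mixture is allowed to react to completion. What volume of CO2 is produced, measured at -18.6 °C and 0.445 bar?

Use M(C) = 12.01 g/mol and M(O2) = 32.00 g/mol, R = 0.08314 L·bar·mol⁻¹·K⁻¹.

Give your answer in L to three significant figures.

106 L

n(C) = 26.8 / 12.01 = 2.231 mol
n(O2) = 120 / 32.00 = 3.750 mol
For 2.231 mol C, stoichiometry requires (1/1) × 2.231 = 2.231 mol O2; 3.750 mol is available, so C is limiting.
n(CO2) = (1/1) × 2.231 = 2.231 mol
V(CO2) = nRT/P = 2.231 × 0.08314 × 254.55 / 0.445 = 106.1 L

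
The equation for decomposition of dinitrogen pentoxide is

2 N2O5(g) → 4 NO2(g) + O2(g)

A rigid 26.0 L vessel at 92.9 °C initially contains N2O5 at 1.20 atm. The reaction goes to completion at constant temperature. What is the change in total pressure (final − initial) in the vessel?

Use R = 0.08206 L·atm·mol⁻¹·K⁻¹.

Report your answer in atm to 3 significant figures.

1.80 atm

Rigid vessel, constant T ⇒ P scales with total gas moles (2 → 5).
P_final = (5/2) × 1.20 = 3.000 atm; ΔP = 3.000 − 1.20 = 1.800 atm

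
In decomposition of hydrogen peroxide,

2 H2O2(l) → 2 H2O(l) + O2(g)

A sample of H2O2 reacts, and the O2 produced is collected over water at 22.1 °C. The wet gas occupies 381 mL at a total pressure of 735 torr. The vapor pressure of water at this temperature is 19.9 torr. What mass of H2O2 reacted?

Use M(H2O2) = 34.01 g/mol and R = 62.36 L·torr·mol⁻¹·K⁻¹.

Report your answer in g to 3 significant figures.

P(O2) = 735 − 19.9 = 715.1 torr
n(O2) = PV/RT = (715.1 × 0.3810) / (62.36 × 295.25) = 0.01480 mol
n(H2O2) = (2/1) × 0.01480 = 0.02960 mol
m(H2O2) = 0.02960 × 34.01 = 1.007 g

1.01 g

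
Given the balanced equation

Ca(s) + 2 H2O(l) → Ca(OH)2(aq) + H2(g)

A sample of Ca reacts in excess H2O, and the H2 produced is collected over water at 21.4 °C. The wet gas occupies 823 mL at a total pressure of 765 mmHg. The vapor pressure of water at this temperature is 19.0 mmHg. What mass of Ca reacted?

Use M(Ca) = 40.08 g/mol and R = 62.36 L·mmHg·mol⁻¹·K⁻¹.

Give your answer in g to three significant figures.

P(H2) = 765 − 19.0 = 746.0 mmHg
n(H2) = PV/RT = (746.0 × 0.8230) / (62.36 × 294.55) = 0.03343 mol
n(Ca) = (1/1) × 0.03343 = 0.03343 mol
m(Ca) = 0.03343 × 40.08 = 1.340 g

1.34 g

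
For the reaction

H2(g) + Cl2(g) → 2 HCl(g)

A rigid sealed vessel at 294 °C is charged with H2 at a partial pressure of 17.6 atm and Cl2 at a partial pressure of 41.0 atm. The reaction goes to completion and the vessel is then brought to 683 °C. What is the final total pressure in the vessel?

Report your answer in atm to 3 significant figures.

With V and T fixed, P_i ∝ n_i, so the mole ratios apply directly to partial pressures at 294 °C.
P(Cl2) required for 17.6 atm of H2 = (1/1) × 17.6 = 17.60 atm; available 41.0 atm, so H2 is limiting.
P(Cl2) remaining = 41.0 − (1/1) × 17.6 = 23.40 atm
P(gaseous products) = (2)/1 × 17.6 = 35.20 atm
P_total at 294 °C = 23.40 + 35.20 = 58.60 atm
Scaling to 683 °C: P = 58.60 × 956.15/567.15 = 98.79 atm

98.8 atm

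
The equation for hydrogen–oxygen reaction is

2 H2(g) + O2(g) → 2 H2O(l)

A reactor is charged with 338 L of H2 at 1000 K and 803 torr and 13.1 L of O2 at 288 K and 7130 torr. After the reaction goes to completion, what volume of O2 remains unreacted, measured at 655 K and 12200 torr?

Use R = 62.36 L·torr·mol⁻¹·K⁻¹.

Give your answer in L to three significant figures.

10.1 L

n(H2) = PV/RT = (803 × 338) / (62.36 × 1000) = 4.352 mol
n(O2) = PV/RT = (7130 × 13.1) / (62.36 × 288) = 5.201 mol
For 4.352 mol H2, stoichiometry requires (1/2) × 4.352 = 2.176 mol O2; 5.201 mol is available, so H2 is limiting.
n(O2) consumed = (1/2) × 4.352 = 2.176 mol; remaining = 5.201 − 2.176 = 3.025 mol
V(O2) = nRT/P = 3.025 × 62.36 × 655 / 12200 = 10.13 L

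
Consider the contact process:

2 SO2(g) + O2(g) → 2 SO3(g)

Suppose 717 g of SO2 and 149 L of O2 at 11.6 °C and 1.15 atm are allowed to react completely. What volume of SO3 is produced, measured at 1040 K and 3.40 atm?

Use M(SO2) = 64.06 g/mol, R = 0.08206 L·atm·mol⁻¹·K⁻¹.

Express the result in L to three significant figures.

n(SO2) = 717 / 64.06 = 11.19 mol
n(O2) = PV/RT = (1.15 × 149) / (0.08206 × 284.75) = 7.333 mol
For 11.19 mol SO2, stoichiometry requires (1/2) × 11.19 = 5.595 mol O2; 7.333 mol is available, so SO2 is limiting.
n(SO3) = (2/2) × 11.19 = 11.19 mol
V(SO3) = nRT/P = 11.19 × 0.08206 × 1040 / 3.40 = 280.9 L

281 L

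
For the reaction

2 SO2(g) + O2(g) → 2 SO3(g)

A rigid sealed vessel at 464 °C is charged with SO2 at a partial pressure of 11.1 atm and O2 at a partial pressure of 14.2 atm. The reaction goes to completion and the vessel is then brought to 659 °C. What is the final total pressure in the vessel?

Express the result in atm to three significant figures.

Because the vessel is rigid and T is held at 464 °C, work the stoichiometry in partial pressures (P_i = n_iRT/V).
P(O2) required for 11.1 atm of SO2 = (1/2) × 11.1 = 5.550 atm; available 14.2 atm, so SO2 is limiting.
P(O2) remaining = 14.2 − (1/2) × 11.1 = 8.650 atm
P(gaseous products) = (2)/2 × 11.1 = 11.10 atm
P_total at 464 °C = 8.650 + 11.10 = 19.75 atm
Scaling to 659 °C: P = 19.75 × 932.15/737.15 = 24.97 atm

25.0 atm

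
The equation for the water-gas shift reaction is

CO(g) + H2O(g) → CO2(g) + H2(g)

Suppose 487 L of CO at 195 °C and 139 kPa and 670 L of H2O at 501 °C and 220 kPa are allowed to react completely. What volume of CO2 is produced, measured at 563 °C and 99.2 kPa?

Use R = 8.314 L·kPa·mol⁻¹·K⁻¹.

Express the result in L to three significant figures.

1220 L

n(CO) = PV/RT = (139 × 487) / (8.314 × 468.15) = 17.39 mol
n(H2O) = PV/RT = (220 × 670) / (8.314 × 774.15) = 22.90 mol
For 17.39 mol CO, stoichiometry requires (1/1) × 17.39 = 17.39 mol H2O; 22.90 mol is available, so CO is limiting.
n(CO2) = (1/1) × 17.39 = 17.39 mol
V(CO2) = nRT/P = 17.39 × 8.314 × 836.15 / 99.2 = 1219 L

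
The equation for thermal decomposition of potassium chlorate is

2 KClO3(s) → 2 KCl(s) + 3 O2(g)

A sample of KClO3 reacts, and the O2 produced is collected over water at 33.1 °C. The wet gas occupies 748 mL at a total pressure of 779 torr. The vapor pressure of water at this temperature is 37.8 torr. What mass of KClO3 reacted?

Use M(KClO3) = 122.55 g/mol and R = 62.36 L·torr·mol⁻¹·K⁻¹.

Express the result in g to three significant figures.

2.37 g

P(O2) = 779 − 37.8 = 741.2 torr
n(O2) = PV/RT = (741.2 × 0.7480) / (62.36 × 306.25) = 0.02903 mol
n(KClO3) = (2/3) × 0.02903 = 0.01935 mol
m(KClO3) = 0.01935 × 122.55 = 2.371 g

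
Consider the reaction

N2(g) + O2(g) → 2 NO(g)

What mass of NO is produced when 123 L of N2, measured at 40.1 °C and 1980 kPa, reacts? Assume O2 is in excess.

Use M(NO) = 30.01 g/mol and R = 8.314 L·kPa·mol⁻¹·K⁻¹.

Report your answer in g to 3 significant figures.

n(N2) = PV/RT = (1980 × 123) / (8.314 × 313.25) = 93.51 mol
n(NO) = (2/1) × 93.51 = 187.0 mol
m(NO) = 187.0 × 30.01 = 5612 g

5610 g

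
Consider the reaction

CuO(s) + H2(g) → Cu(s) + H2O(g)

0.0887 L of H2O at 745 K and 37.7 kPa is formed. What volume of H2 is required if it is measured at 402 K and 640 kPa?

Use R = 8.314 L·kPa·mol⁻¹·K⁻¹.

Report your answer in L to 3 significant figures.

n(H2O) = PV/RT = (37.7 × 0.0887) / (8.314 × 745) = 0.0005399 mol
n(H2) = (1/1) × 0.0005399 = 0.0005399 mol
V = nRT/P = 0.0005399 × 8.314 × 402 / 640 = 0.002819 L

0.00282 L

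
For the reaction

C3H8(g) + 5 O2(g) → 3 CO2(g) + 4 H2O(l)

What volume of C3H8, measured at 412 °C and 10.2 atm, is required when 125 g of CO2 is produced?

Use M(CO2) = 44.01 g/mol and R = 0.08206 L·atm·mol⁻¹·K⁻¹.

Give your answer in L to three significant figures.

n(CO2) = 125.0 / 44.01 = 2.840 mol
n(C3H8) = (1/3) × 2.840 = 0.9467 mol
V = nRT/P = 0.9467 × 0.08206 × 685.15 / 10.2 = 5.218 L

5.22 L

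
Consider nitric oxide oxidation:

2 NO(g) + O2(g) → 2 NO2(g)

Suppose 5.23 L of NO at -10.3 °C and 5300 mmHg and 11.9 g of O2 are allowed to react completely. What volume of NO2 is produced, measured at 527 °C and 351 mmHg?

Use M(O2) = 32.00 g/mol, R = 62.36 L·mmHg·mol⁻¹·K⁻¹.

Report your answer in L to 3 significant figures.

106 L

n(NO) = PV/RT = (5300 × 5.23) / (62.36 × 262.85) = 1.691 mol
n(O2) = 11.9 / 32.00 = 0.3719 mol
For 1.691 mol NO, stoichiometry requires (1/2) × 1.691 = 0.8455 mol O2; 0.3719 mol is available, so O2 is limiting.
n(NO2) = (2/1) × 0.3719 = 0.7438 mol
V(NO2) = nRT/P = 0.7438 × 62.36 × 800.15 / 351 = 105.7 L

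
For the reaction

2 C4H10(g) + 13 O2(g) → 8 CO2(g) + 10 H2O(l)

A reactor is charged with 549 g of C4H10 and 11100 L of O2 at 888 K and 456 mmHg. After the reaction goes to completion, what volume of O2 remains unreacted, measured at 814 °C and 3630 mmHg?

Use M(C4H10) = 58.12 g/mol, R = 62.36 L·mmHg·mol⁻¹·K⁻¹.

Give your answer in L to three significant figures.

560 L

n(C4H10) = 549 / 58.12 = 9.446 mol
n(O2) = PV/RT = (456 × 11100) / (62.36 × 888) = 91.40 mol
For 9.446 mol C4H10, stoichiometry requires (13/2) × 9.446 = 61.40 mol O2; 91.40 mol is available, so C4H10 is limiting.
n(O2) consumed = (13/2) × 9.446 = 61.40 mol; remaining = 91.40 − 61.40 = 30.00 mol
V(O2) = nRT/P = 30.00 × 62.36 × 1087.15 / 3630 = 560.3 L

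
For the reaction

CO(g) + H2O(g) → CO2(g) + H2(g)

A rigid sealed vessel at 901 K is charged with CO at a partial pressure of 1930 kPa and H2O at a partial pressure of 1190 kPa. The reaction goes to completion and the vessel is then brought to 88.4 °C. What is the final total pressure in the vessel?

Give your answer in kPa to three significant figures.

1250 kPa

Because the vessel is rigid and T is held at 901 K, work the stoichiometry in partial pressures (P_i = n_iRT/V).
P(H2O) required for 1930 kPa of CO = (1/1) × 1930 = 1930 kPa; available 1190 kPa, so H2O is limiting.
P(CO) remaining = 1930 − (1/1) × 1190 = 740.0 kPa
P(gaseous products) = (1+1)/1 × 1190 = 2380 kPa
P_total at 901 K = 740.0 + 2380 = 3120 kPa
Scaling to 88.4 °C: P = 3120 × 361.55/901 = 1252 kPa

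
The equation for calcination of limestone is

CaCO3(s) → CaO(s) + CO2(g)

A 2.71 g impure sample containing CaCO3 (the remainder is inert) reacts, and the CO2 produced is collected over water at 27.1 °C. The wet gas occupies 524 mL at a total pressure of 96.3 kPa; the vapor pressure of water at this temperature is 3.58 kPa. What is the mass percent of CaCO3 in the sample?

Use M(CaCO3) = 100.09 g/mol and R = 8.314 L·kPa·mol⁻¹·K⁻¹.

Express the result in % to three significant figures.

71.9 %

P(CO2) = 96.3 − 3.58 = 92.72 kPa
n(CO2) = PV/RT = (92.72 × 0.5240) / (8.314 × 300.25) = 0.01946 mol
n(CaCO3) = (1/1) × 0.01946 = 0.01946 mol
m(CaCO3) = 0.01946 × 100.09 = 1.948 g
%CaCO3 = 1.948 / 2.71 × 100 = 71.88%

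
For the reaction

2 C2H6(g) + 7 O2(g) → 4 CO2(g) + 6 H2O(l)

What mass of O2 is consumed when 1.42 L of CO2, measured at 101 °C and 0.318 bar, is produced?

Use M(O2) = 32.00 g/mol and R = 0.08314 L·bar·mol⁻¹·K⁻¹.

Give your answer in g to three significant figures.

n(CO2) = PV/RT = (0.318 × 1.42) / (0.08314 × 374.15) = 0.01452 mol
n(O2) = (7/4) × 0.01452 = 0.02541 mol
m(O2) = 0.02541 × 32.00 = 0.8131 g

0.813 g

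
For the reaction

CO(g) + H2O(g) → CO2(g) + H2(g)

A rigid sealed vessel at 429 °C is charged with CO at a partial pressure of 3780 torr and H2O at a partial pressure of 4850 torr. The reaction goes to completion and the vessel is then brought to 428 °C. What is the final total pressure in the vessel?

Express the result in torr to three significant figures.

At constant V, partial pressures at 429 °C are proportional to moles, so apply stoichiometry directly to pressures.
P(H2O) required for 3780 torr of CO = (1/1) × 3780 = 3780 torr; available 4850 torr, so CO is limiting.
P(H2O) remaining = 4850 − (1/1) × 3780 = 1070 torr
P(gaseous products) = (1+1)/1 × 3780 = 7560 torr
P_total at 429 °C = 1070 + 7560 = 8630 torr
Scaling to 428 °C: P = 8630 × 701.15/702.15 = 8618 torr

8620 torr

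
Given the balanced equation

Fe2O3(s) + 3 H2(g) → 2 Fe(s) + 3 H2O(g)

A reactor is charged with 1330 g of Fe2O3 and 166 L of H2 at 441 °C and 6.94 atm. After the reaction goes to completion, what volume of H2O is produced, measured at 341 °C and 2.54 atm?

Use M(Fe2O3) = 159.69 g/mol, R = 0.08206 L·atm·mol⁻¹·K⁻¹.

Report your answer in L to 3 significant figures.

390 L

n(Fe2O3) = 1330 / 159.69 = 8.329 mol
n(H2) = PV/RT = (6.94 × 166) / (0.08206 × 714.15) = 19.66 mol
For 8.329 mol Fe2O3, stoichiometry requires (3/1) × 8.329 = 24.99 mol H2; 19.66 mol is available, so H2 is limiting.
n(H2O) = (3/3) × 19.66 = 19.66 mol
V(H2O) = nRT/P = 19.66 × 0.08206 × 614.15 / 2.54 = 390.1 L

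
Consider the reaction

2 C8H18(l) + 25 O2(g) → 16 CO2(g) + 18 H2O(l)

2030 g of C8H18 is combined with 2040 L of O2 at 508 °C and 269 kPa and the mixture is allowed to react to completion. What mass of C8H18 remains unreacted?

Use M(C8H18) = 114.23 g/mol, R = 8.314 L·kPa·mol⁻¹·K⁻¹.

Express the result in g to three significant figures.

n(C8H18) = 2030 / 114.23 = 17.77 mol
n(O2) = PV/RT = (269 × 2040) / (8.314 × 781.15) = 84.50 mol
For 17.77 mol C8H18, stoichiometry requires (25/2) × 17.77 = 222.1 mol O2; 84.50 mol is available, so O2 is limiting.
n(C8H18) consumed = (2/25) × 84.50 = 6.760 mol; remaining = 17.77 − 6.760 = 11.01 mol
m(C8H18) = 11.01 × 114.23 = 1258 g

1260 g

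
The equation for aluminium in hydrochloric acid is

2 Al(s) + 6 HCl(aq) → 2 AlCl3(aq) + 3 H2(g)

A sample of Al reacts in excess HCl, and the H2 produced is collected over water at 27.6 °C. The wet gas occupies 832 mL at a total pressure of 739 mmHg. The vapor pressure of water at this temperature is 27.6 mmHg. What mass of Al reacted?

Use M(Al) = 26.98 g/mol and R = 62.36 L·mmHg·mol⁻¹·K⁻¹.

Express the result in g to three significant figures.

0.568 g

P(H2) = 739 − 27.6 = 711.4 mmHg
n(H2) = PV/RT = (711.4 × 0.8320) / (62.36 × 300.75) = 0.03156 mol
n(Al) = (2/3) × 0.03156 = 0.02104 mol
m(Al) = 0.02104 × 26.98 = 0.5677 g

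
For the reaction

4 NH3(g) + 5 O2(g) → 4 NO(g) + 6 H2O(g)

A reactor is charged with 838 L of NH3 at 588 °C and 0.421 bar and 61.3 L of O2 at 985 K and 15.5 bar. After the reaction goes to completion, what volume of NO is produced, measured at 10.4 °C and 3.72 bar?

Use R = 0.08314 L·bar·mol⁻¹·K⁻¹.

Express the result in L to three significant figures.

31.2 L

n(NH3) = PV/RT = (0.421 × 838) / (0.08314 × 861.15) = 4.928 mol
n(O2) = PV/RT = (15.5 × 61.3) / (0.08314 × 985) = 11.60 mol
For 4.928 mol NH3, stoichiometry requires (5/4) × 4.928 = 6.160 mol O2; 11.60 mol is available, so NH3 is limiting.
n(NO) = (4/4) × 4.928 = 4.928 mol
V(NO) = nRT/P = 4.928 × 0.08314 × 283.55 / 3.72 = 31.23 L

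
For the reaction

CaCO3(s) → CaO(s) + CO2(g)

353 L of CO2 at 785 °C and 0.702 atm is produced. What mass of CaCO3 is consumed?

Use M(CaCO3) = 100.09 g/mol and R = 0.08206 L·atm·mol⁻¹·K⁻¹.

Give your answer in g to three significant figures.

286 g

n(CO2) = PV/RT = (0.702 × 353) / (0.08206 × 1058.15) = 2.854 mol
n(CaCO3) = (1/1) × 2.854 = 2.854 mol
m(CaCO3) = 2.854 × 100.09 = 285.7 g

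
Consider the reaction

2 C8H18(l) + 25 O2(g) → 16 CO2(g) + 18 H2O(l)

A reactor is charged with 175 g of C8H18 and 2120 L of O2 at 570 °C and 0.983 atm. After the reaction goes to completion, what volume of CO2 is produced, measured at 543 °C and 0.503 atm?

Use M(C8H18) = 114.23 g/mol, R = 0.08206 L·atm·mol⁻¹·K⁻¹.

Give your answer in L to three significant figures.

n(C8H18) = 175 / 114.23 = 1.532 mol
n(O2) = PV/RT = (0.983 × 2120) / (0.08206 × 843.15) = 30.12 mol
For 1.532 mol C8H18, stoichiometry requires (25/2) × 1.532 = 19.15 mol O2; 30.12 mol is available, so C8H18 is limiting.
n(CO2) = (16/2) × 1.532 = 12.26 mol
V(CO2) = nRT/P = 12.26 × 0.08206 × 816.15 / 0.503 = 1632 L

1630 L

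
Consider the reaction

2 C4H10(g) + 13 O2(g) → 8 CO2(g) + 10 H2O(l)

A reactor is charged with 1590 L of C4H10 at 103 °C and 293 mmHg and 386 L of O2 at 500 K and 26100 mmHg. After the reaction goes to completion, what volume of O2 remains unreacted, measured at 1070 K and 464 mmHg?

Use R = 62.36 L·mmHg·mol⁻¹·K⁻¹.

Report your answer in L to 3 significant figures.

n(C4H10) = PV/RT = (293 × 1590) / (62.36 × 376.15) = 19.86 mol
n(O2) = PV/RT = (26100 × 386) / (62.36 × 500) = 323.1 mol
For 19.86 mol C4H10, stoichiometry requires (13/2) × 19.86 = 129.1 mol O2; 323.1 mol is available, so C4H10 is limiting.
n(O2) consumed = (13/2) × 19.86 = 129.1 mol; remaining = 323.1 − 129.1 = 194.0 mol
V(O2) = nRT/P = 194.0 × 62.36 × 1070 / 464 = 27900 L

27900 L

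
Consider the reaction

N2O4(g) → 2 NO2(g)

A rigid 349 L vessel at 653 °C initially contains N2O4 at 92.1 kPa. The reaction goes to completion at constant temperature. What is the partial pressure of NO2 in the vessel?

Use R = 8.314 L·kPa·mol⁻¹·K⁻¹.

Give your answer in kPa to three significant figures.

184 kPa

n(N2O4)₀ = PV/RT = (92.1 × 349) / (8.314 × 926.15) = 4.174 mol
n(NO2) = (2/1) × 4.174 = 8.348 mol
P(NO2) = nRT/V = 8.348 × 8.314 × 926.15 / 349 = 184.2 kPa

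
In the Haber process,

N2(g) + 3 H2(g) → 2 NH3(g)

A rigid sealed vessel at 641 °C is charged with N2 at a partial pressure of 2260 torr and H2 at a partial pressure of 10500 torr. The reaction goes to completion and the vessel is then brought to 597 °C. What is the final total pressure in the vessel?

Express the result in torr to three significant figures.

At constant V, partial pressures at 641 °C are proportional to moles, so apply stoichiometry directly to pressures.
P(H2) required for 2260 torr of N2 = (3/1) × 2260 = 6780 torr; available 10500 torr, so N2 is limiting.
P(H2) remaining = 10500 − (3/1) × 2260 = 3720 torr
P(gaseous products) = (2)/1 × 2260 = 4520 torr
P_total at 641 °C = 3720 + 4520 = 8240 torr
Scaling to 597 °C: P = 8240 × 870.15/914.15 = 7843 torr

7840 torr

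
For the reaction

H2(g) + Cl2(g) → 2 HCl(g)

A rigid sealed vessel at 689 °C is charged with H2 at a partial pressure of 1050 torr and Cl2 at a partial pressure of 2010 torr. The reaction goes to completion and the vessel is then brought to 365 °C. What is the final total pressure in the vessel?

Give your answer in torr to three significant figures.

Because the vessel is rigid and T is held at 689 °C, work the stoichiometry in partial pressures (P_i = n_iRT/V).
P(Cl2) required for 1050 torr of H2 = (1/1) × 1050 = 1050 torr; available 2010 torr, so H2 is limiting.
P(Cl2) remaining = 2010 − (1/1) × 1050 = 960.0 torr
P(gaseous products) = (2)/1 × 1050 = 2100 torr
P_total at 689 °C = 960.0 + 2100 = 3060 torr
Scaling to 365 °C: P = 3060 × 638.15/962.15 = 2030 torr

2030 torr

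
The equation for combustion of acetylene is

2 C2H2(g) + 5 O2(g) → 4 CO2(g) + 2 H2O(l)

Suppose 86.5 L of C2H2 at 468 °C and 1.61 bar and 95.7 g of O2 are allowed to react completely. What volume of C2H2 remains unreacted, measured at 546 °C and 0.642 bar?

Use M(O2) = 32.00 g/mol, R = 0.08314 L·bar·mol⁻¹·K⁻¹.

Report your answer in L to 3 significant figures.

n(C2H2) = PV/RT = (1.61 × 86.5) / (0.08314 × 741.15) = 2.260 mol
n(O2) = 95.7 / 32.00 = 2.991 mol
For 2.260 mol C2H2, stoichiometry requires (5/2) × 2.260 = 5.650 mol O2; 2.991 mol is available, so O2 is limiting.
n(C2H2) consumed = (2/5) × 2.991 = 1.196 mol; remaining = 2.260 − 1.196 = 1.064 mol
V(C2H2) = nRT/P = 1.064 × 0.08314 × 819.15 / 0.642 = 112.9 L

113 L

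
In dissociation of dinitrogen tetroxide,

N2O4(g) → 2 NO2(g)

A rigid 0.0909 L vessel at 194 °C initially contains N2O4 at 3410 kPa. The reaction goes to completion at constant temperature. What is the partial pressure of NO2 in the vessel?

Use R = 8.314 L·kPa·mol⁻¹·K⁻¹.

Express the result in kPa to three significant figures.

n(N2O4)₀ = PV/RT = (3410 × 0.0909) / (8.314 × 467.15) = 0.07981 mol
n(NO2) = (2/1) × 0.07981 = 0.1596 mol
P(NO2) = nRT/V = 0.1596 × 8.314 × 467.15 / 0.0909 = 6819 kPa

6820 kPa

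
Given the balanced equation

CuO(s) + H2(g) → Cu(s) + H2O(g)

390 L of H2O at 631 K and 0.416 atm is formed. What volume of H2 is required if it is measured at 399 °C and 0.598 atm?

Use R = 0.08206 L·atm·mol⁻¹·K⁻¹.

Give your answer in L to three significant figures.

n(H2O) = PV/RT = (0.416 × 390) / (0.08206 × 631) = 3.133 mol
n(H2) = (1/1) × 3.133 = 3.133 mol
V = nRT/P = 3.133 × 0.08206 × 672.15 / 0.598 = 289.0 L

289 L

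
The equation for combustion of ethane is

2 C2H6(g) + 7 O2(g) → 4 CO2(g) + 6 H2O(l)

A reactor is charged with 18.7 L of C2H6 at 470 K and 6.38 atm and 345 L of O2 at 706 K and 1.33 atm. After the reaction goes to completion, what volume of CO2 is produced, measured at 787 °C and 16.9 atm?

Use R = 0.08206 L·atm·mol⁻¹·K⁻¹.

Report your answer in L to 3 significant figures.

23.3 L

n(C2H6) = PV/RT = (6.38 × 18.7) / (0.08206 × 470) = 3.093 mol
n(O2) = PV/RT = (1.33 × 345) / (0.08206 × 706) = 7.920 mol
For 3.093 mol C2H6, stoichiometry requires (7/2) × 3.093 = 10.83 mol O2; 7.920 mol is available, so O2 is limiting.
n(CO2) = (4/7) × 7.920 = 4.526 mol
V(CO2) = nRT/P = 4.526 × 0.08206 × 1060.15 / 16.9 = 23.30 L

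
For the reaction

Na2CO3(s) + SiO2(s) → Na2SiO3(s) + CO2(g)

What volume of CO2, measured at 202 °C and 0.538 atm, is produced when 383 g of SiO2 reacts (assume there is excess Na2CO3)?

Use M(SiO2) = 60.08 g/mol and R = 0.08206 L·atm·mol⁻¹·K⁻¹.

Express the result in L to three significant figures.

n(SiO2) = 383.0 / 60.08 = 6.375 mol
n(CO2) = (1/1) × 6.375 = 6.375 mol
V = nRT/P = 6.375 × 0.08206 × 475.15 / 0.538 = 462.0 L

462 L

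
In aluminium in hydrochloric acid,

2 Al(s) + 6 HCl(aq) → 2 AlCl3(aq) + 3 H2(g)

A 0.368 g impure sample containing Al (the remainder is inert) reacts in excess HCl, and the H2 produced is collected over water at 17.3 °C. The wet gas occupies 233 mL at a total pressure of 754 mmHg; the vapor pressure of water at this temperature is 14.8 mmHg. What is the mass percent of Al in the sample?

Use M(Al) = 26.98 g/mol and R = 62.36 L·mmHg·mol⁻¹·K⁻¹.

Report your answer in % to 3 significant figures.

P(H2) = 754 − 14.8 = 739.2 mmHg
n(H2) = PV/RT = (739.2 × 0.2330) / (62.36 × 290.45) = 0.009509 mol
n(Al) = (2/3) × 0.009509 = 0.006339 mol
m(Al) = 0.006339 × 26.98 = 0.1710 g
%Al = 0.1710 / 0.368 × 100 = 46.47%

46.5 %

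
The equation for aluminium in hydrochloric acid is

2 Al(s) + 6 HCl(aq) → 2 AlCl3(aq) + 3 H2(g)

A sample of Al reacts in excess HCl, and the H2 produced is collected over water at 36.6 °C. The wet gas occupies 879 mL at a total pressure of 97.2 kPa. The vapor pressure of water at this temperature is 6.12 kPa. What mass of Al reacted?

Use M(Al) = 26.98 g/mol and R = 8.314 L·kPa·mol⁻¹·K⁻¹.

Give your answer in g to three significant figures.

0.559 g

P(H2) = 97.2 − 6.12 = 91.08 kPa
n(H2) = PV/RT = (91.08 × 0.8790) / (8.314 × 309.75) = 0.03109 mol
n(Al) = (2/3) × 0.03109 = 0.02073 mol
m(Al) = 0.02073 × 26.98 = 0.5593 g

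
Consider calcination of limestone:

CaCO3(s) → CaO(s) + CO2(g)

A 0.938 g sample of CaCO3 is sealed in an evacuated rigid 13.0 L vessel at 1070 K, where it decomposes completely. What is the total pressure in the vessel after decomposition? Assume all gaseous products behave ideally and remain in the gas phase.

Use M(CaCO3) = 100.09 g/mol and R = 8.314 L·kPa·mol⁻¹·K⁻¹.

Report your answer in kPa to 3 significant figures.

6.41 kPa

n(CaCO3) = 0.938 / 100.09 = 0.009372 mol
n(gas produced) = (1/1) × 0.009372 = 0.009372 mol
P = nRT/V = 0.009372 × 8.314 × 1070 / 13.0 = 6.413 kPa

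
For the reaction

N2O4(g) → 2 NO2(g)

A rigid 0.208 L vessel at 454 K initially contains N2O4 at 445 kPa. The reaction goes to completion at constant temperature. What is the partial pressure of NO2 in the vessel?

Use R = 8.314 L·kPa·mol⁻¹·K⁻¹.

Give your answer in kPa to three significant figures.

890 kPa

n(N2O4)₀ = PV/RT = (445 × 0.208) / (8.314 × 454) = 0.02452 mol
n(NO2) = (2/1) × 0.02452 = 0.04904 mol
P(NO2) = nRT/V = 0.04904 × 8.314 × 454 / 0.208 = 889.9 kPa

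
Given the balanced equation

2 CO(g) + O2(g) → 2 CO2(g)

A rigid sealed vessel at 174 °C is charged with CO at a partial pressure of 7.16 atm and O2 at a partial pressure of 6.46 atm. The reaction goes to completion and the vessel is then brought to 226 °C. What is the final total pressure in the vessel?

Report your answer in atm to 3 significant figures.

With V and T fixed, P_i ∝ n_i, so the mole ratios apply directly to partial pressures at 174 °C.
P(O2) required for 7.16 atm of CO = (1/2) × 7.16 = 3.580 atm; available 6.46 atm, so CO is limiting.
P(O2) remaining = 6.46 − (1/2) × 7.16 = 2.880 atm
P(gaseous products) = (2)/2 × 7.16 = 7.160 atm
P_total at 174 °C = 2.880 + 7.160 = 10.04 atm
Scaling to 226 °C: P = 10.04 × 499.15/447.15 = 11.21 atm

11.2 atm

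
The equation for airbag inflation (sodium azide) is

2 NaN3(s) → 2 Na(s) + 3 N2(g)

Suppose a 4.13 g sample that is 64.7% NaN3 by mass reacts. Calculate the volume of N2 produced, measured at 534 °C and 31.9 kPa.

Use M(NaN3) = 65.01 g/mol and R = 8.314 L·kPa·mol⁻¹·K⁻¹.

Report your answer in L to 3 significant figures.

13.0 L

mass of NaN3 = 4.13 × 64.7/100 = 2.672 g
n(NaN3) = 2.672 / 65.01 = 0.04110 mol
n(N2) = (3/2) × 0.04110 = 0.06165 mol
V = nRT/P = 0.06165 × 8.314 × 807.15 / 31.9 = 12.97 L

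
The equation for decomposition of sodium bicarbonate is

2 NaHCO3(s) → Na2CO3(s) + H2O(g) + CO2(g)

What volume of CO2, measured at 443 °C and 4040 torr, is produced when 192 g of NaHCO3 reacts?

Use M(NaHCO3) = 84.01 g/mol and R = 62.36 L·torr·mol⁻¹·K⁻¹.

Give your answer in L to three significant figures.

n(NaHCO3) = 192.0 / 84.01 = 2.285 mol
n(CO2) = (1/2) × 2.285 = 1.143 mol
V = nRT/P = 1.143 × 62.36 × 716.15 / 4040 = 12.63 L

12.6 L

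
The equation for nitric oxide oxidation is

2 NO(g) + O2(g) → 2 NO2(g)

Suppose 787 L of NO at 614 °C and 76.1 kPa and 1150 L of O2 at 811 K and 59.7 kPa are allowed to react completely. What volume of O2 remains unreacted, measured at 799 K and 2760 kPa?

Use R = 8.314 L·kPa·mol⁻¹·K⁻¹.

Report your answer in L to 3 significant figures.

14.7 L

n(NO) = PV/RT = (76.1 × 787) / (8.314 × 887.15) = 8.120 mol
n(O2) = PV/RT = (59.7 × 1150) / (8.314 × 811) = 10.18 mol
For 8.120 mol NO, stoichiometry requires (1/2) × 8.120 = 4.060 mol O2; 10.18 mol is available, so NO is limiting.
n(O2) consumed = (1/2) × 8.120 = 4.060 mol; remaining = 10.18 − 4.060 = 6.120 mol
V(O2) = nRT/P = 6.120 × 8.314 × 799 / 2760 = 14.73 L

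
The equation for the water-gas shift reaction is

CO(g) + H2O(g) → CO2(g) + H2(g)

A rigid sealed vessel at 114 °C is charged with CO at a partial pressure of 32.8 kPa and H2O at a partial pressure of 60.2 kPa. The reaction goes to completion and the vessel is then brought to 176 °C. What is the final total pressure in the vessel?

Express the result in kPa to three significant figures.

At constant V, partial pressures at 114 °C are proportional to moles, so apply stoichiometry directly to pressures.
P(H2O) required for 32.8 kPa of CO = (1/1) × 32.8 = 32.80 kPa; available 60.2 kPa, so CO is limiting.
P(H2O) remaining = 60.2 − (1/1) × 32.8 = 27.40 kPa
P(gaseous products) = (1+1)/1 × 32.8 = 65.60 kPa
P_total at 114 °C = 27.40 + 65.60 = 93.00 kPa
Scaling to 176 °C: P = 93.00 × 449.15/387.15 = 107.9 kPa

108 kPa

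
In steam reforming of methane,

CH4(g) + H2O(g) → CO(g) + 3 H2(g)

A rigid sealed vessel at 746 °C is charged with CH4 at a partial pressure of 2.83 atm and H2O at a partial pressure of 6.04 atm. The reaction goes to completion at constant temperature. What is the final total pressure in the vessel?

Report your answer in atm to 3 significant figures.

14.5 atm

Because the vessel is rigid and T is held at 746 °C, work the stoichiometry in partial pressures (P_i = n_iRT/V).
P(H2O) required for 2.83 atm of CH4 = (1/1) × 2.83 = 2.830 atm; available 6.04 atm, so CH4 is limiting.
P(H2O) remaining = 6.04 − (1/1) × 2.83 = 3.210 atm
P(gaseous products) = (1+3)/1 × 2.83 = 11.32 atm
P_total at 746 °C = 3.210 + 11.32 = 14.53 atm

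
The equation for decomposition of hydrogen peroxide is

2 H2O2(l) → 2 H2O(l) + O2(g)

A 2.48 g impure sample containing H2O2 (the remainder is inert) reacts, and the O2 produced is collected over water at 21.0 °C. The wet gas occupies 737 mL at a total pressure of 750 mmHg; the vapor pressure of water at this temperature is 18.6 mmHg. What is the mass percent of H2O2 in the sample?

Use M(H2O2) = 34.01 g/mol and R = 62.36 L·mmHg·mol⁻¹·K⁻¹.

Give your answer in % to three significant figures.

80.6 %

P(O2) = 750 − 18.6 = 731.4 mmHg
n(O2) = PV/RT = (731.4 × 0.7370) / (62.36 × 294.15) = 0.02939 mol
n(H2O2) = (2/1) × 0.02939 = 0.05878 mol
m(H2O2) = 0.05878 × 34.01 = 1.999 g
%H2O2 = 1.999 / 2.48 × 100 = 80.60%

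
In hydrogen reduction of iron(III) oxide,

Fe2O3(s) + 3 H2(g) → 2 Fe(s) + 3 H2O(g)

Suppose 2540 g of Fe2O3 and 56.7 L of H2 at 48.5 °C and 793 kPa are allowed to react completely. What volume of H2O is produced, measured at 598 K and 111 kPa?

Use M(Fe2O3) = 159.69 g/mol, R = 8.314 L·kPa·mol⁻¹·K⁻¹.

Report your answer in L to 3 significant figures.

n(Fe2O3) = 2540 / 159.69 = 15.91 mol
n(H2) = PV/RT = (793 × 56.7) / (8.314 × 321.65) = 16.81 mol
For 15.91 mol Fe2O3, stoichiometry requires (3/1) × 15.91 = 47.73 mol H2; 16.81 mol is available, so H2 is limiting.
n(H2O) = (3/3) × 16.81 = 16.81 mol
V(H2O) = nRT/P = 16.81 × 8.314 × 598 / 111 = 752.9 L

753 L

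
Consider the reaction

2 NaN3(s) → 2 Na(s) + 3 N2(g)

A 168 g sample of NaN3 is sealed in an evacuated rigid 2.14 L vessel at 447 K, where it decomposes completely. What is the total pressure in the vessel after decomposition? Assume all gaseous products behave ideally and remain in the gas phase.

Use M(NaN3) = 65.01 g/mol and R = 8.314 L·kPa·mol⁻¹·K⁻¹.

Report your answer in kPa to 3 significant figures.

6730 kPa

n(NaN3) = 168 / 65.01 = 2.584 mol
n(gas produced) = (3/2) × 2.584 = 3.876 mol
P = nRT/V = 3.876 × 8.314 × 447 / 2.14 = 6731 kPa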